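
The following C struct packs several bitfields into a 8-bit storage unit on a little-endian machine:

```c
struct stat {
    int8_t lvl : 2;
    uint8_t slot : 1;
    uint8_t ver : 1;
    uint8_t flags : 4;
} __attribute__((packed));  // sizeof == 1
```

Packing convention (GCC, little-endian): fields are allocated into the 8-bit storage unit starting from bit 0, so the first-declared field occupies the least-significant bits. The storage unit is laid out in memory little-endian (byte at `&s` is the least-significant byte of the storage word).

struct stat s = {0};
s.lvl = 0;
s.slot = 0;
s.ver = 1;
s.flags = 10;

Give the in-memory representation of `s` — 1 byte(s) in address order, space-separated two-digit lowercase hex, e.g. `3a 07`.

a8

lvl (2b) val=0 bits=0x0 at bit 0: 0x00
slot (1b) val=0 bits=0x0 at bit 2: 0x00
ver (1b) val=1 bits=0x1 at bit 3: 0x08
flags (4b) val=10 bits=0xa at bit 4: 0xa8
word = 0xa8 → little-endian bytes:
  [0]=0xa8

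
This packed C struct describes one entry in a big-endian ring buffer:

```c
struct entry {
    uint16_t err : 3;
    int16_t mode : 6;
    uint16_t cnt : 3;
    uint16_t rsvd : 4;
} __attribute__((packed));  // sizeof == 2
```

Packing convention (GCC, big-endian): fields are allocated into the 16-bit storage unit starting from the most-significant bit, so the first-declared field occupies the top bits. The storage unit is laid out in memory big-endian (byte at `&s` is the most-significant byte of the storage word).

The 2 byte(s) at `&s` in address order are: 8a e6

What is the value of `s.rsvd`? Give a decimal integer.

6

[0]=0x8a [1]=0xe6 (big-endian) → word 0x8ae6
err [13+:3] = (word>>13) & 0x7 = 4
mode [7+:6] = (word>>7) & 0x3f = 21
cnt [4+:3] = (word>>4) & 0x7 = 6
rsvd [0+:4] = (word>>0) & 0xf = 6  ←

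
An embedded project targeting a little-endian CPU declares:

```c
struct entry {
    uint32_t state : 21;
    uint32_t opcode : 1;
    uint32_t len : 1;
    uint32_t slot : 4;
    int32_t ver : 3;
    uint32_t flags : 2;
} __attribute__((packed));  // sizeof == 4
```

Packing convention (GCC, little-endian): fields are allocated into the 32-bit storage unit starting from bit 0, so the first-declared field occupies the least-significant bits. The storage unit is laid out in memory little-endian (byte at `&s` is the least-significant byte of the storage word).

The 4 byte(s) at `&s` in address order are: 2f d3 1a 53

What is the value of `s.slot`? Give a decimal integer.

6

[0]=0x2f [1]=0xd3 [2]=0x1a [3]=0x53 (little-endian) → word 0x531ad32f
state [0+:21] = (word>>0) & 0x1fffff = 1757999
opcode [21+:1] = (word>>21) & 0x1 = 0
len [22+:1] = (word>>22) & 0x1 = 0
slot [23+:4] = (word>>23) & 0xf = 6  ←
ver [27+:3] = (word>>27) & 0x7 = 2
flags [30+:2] = (word>>30) & 0x3 = 1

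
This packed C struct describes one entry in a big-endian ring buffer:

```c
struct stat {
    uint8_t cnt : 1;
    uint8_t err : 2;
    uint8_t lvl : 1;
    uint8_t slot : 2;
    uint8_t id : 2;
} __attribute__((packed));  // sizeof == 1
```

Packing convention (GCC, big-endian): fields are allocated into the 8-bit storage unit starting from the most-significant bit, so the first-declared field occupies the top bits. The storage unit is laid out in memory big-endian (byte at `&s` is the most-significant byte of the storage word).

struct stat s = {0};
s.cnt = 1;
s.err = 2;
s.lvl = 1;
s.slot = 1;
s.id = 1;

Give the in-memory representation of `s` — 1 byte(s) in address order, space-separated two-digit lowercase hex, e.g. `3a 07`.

d5

cnt:1 = 1 → 0x1 << 7 → word 0x80
err:2 = 2 → 0x2 << 5 → word 0xc0
lvl:1 = 1 → 0x1 << 4 → word 0xd0
slot:2 = 1 → 0x1 << 2 → word 0xd4
id:2 = 1 → 0x1 << 0 → word 0xd5
word = 0xd5 → big-endian bytes:
  [0]=0xd5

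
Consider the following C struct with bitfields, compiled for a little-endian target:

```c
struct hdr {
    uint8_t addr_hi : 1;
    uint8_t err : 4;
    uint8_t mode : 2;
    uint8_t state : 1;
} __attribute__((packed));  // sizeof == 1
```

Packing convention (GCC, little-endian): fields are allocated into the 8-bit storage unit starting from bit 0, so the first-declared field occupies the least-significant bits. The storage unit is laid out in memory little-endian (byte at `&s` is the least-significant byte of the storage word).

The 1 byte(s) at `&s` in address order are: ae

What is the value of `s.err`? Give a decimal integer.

[0]=0xae (little-endian) → word 0xae
addr_hi [0+:1] = (word>>0) & 0x1 = 0
err [1+:4] = (word>>1) & 0xf = 7  ←
mode [5+:2] = (word>>5) & 0x3 = 1
state [7+:1] = (word>>7) & 0x1 = 1

7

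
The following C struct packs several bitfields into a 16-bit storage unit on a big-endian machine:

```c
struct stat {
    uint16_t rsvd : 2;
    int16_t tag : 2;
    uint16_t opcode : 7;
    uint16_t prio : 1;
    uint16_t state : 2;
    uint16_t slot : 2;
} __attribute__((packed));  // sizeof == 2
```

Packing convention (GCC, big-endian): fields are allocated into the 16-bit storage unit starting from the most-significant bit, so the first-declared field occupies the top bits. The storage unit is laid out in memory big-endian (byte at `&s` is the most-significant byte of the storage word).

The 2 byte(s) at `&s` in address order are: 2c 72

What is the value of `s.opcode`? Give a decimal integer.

99

[0]=0x2c [1]=0x72 (big-endian) → word 0x2c72
rsvd [14+:2] = (word>>14) & 0x3 = 0
tag [12+:2] = (word>>12) & 0x3 = 2
opcode [5+:7] = (word>>5) & 0x7f = 99  ←
prio [4+:1] = (word>>4) & 0x1 = 1
state [2+:2] = (word>>2) & 0x3 = 0
slot [0+:2] = (word>>0) & 0x3 = 2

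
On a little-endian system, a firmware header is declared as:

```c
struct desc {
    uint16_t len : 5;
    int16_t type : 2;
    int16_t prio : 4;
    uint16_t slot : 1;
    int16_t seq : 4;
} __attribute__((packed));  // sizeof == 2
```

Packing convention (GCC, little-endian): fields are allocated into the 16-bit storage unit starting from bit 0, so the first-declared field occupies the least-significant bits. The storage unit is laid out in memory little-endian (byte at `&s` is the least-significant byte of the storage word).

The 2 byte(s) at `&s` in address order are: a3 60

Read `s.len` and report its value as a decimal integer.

[0]=0xa3 [1]=0x60 (little-endian) → word 0x60a3
len [0+:5] = (word>>0) & 0x1f = 3  ←
type [5+:2] = (word>>5) & 0x3 = 1
prio [7+:4] = (word>>7) & 0xf = 1
slot [11+:1] = (word>>11) & 0x1 = 0
seq [12+:4] = (word>>12) & 0xf = 6

3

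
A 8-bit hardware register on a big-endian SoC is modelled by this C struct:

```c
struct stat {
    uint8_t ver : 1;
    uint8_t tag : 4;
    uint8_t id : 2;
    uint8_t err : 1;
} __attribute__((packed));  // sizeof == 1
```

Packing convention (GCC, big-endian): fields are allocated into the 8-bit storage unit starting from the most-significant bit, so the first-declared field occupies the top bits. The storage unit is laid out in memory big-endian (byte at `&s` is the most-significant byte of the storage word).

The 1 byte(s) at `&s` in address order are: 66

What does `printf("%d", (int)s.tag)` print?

[0]=0x66 (big-endian) → word 0x66
ver:1 @ bit 7 → (0x66>>7)&0x1 = 0x0
tag:4 @ bit 3 → (0x66>>3)&0xf = 0xc  ←
id:2 @ bit 1 → (0x66>>1)&0x3 = 0x3
err:1 @ bit 0 → (0x66>>0)&0x1 = 0x0

12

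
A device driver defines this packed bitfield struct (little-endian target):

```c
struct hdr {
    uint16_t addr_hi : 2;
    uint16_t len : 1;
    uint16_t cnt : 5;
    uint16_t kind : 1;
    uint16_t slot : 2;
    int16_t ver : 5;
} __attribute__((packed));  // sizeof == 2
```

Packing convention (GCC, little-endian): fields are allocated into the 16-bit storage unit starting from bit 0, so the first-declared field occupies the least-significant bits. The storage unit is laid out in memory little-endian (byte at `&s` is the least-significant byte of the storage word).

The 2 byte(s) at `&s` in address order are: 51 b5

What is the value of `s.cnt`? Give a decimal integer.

10

[0]=0x51 [1]=0xb5 (little-endian) → word 0xb551
addr_hi:2 @ bit 0 → (0xb551>>0)&0x3 = 0x1
len:1 @ bit 2 → (0xb551>>2)&0x1 = 0x0
cnt:5 @ bit 3 → (0xb551>>3)&0x1f = 0xa  ←
kind:1 @ bit 8 → (0xb551>>8)&0x1 = 0x1
slot:2 @ bit 9 → (0xb551>>9)&0x3 = 0x2
ver:5 @ bit 11 → (0xb551>>11)&0x1f = 0x16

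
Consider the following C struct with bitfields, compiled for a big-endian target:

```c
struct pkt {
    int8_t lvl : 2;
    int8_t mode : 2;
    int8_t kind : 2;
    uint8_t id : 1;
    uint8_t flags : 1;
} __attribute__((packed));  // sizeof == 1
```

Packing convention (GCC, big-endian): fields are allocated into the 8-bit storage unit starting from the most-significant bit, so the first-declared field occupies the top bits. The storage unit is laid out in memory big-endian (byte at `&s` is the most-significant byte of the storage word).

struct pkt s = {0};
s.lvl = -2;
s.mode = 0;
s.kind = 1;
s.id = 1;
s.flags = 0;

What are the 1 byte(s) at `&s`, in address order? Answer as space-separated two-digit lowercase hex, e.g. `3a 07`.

lvl (2b) val=-2 bits=0x2 at bit 6: 0x80
mode (2b) val=0 bits=0x0 at bit 4: 0x80
kind (2b) val=1 bits=0x1 at bit 2: 0x84
id (1b) val=1 bits=0x1 at bit 1: 0x86
flags (1b) val=0 bits=0x0 at bit 0: 0x86
word = 0x86 → big-endian bytes:
  [0]=0x86

86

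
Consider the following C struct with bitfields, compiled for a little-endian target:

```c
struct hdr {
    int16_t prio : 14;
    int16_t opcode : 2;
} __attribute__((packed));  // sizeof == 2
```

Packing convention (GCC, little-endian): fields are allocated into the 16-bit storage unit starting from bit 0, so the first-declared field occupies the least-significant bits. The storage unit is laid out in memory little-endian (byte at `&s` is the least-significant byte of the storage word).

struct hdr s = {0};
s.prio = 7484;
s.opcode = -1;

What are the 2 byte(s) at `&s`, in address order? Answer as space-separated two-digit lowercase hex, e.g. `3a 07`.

prio (14b) val=7484 bits=0x1d3c at bit 0: 0x1d3c
opcode (2b) val=-1 bits=0x3 at bit 14: 0xdd3c
word = 0xdd3c → little-endian bytes:
  [0]=0x3c  [1]=0xdd

3c dd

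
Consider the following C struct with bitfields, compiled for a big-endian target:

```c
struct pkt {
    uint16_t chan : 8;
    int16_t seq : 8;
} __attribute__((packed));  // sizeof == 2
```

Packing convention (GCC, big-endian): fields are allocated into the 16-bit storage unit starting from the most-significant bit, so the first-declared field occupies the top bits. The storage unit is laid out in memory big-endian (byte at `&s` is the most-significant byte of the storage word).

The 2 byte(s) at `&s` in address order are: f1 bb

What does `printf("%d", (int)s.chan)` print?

241

[0]=0xf1 [1]=0xbb (big-endian) → word 0xf1bb
chan [8+:8] = (word>>8) & 0xff = 241  ←
seq [0+:8] = (word>>0) & 0xff = 187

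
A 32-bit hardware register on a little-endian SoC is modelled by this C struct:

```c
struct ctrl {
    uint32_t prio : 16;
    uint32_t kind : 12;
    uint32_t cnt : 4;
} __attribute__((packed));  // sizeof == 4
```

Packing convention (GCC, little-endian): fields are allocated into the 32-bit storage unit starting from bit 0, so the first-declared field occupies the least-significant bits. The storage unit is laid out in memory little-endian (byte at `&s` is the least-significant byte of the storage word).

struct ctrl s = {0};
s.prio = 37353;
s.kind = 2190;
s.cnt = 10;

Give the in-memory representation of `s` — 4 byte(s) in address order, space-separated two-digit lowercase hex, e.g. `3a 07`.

[0+:16] prio=37353 & 0xffff = 0x91e9; word=0x000091e9
[16+:12] kind=2190 & 0xfff = 0x88e; word=0x088e91e9
[28+:4] cnt=10 & 0xf = 0xa; word=0xa88e91e9
word = 0xa88e91e9 → little-endian bytes:
  [0]=0xe9  [1]=0x91  [2]=0x8e  [3]=0xa8

e9 91 8e a8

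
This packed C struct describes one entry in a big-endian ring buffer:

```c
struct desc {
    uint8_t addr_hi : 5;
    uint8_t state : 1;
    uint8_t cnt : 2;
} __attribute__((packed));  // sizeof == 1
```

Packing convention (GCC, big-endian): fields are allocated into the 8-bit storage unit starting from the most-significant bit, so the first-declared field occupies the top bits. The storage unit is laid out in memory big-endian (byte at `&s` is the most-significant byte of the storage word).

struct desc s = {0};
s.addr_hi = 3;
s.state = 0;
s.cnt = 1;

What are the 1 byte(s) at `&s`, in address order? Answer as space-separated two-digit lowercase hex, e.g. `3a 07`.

19

addr_hi (5b) val=3 bits=0x3 at bit 3: 0x18
state (1b) val=0 bits=0x0 at bit 2: 0x18
cnt (2b) val=1 bits=0x1 at bit 0: 0x19
word = 0x19 → big-endian bytes:
  [0]=0x19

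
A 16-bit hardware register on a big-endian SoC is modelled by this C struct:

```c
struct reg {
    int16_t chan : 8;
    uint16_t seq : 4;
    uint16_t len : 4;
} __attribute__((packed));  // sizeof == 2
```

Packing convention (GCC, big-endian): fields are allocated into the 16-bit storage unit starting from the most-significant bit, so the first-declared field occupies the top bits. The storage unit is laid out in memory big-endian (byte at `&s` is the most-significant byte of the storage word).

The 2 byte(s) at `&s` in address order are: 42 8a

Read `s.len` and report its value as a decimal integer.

10

[0]=0x42 [1]=0x8a (big-endian) → word 0x428a
chan [8+:8] = (word>>8) & 0xff = 66
seq [4+:4] = (word>>4) & 0xf = 8
len [0+:4] = (word>>0) & 0xf = 10  ←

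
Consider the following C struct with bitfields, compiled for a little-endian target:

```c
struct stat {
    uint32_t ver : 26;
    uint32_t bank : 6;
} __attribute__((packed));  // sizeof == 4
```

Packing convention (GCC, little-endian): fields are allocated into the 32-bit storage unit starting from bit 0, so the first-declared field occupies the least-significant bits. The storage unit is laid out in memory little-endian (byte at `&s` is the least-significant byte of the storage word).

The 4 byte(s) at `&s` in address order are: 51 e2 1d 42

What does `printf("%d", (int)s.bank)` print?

[0]=0x51 [1]=0xe2 [2]=0x1d [3]=0x42 (little-endian) → word 0x421de251
ver [0+:26] = (word>>0) & 0x3ffffff = 35512913
bank [26+:6] = (word>>26) & 0x3f = 16  ←

16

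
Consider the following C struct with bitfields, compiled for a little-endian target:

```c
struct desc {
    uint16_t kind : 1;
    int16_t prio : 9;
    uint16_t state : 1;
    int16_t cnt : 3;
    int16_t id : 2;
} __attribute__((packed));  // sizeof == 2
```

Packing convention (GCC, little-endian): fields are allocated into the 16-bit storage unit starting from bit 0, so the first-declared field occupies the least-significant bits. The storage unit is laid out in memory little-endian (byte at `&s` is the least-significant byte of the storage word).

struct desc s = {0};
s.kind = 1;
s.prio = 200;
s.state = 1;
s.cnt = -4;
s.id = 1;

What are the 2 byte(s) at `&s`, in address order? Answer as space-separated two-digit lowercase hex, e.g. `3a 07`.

91 65

kind (1b) val=1 bits=0x1 at bit 0: 0x0001
prio (9b) val=200 bits=0xc8 at bit 1: 0x0191
state (1b) val=1 bits=0x1 at bit 10: 0x0591
cnt (3b) val=-4 bits=0x4 at bit 11: 0x2591
id (2b) val=1 bits=0x1 at bit 14: 0x6591
word = 0x6591 → little-endian bytes:
  [0]=0x91  [1]=0x65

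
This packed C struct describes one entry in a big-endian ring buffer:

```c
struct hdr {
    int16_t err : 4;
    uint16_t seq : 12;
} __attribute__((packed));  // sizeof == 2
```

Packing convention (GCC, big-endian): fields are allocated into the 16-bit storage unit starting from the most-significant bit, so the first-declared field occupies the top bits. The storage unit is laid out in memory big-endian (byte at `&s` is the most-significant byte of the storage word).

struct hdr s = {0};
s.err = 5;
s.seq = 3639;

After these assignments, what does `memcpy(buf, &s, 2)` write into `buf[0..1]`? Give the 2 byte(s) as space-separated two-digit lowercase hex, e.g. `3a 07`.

err (4b) val=5 bits=0x5 at bit 12: 0x5000
seq (12b) val=3639 bits=0xe37 at bit 0: 0x5e37
word = 0x5e37 → big-endian bytes:
  [0]=0x5e  [1]=0x37

5e 37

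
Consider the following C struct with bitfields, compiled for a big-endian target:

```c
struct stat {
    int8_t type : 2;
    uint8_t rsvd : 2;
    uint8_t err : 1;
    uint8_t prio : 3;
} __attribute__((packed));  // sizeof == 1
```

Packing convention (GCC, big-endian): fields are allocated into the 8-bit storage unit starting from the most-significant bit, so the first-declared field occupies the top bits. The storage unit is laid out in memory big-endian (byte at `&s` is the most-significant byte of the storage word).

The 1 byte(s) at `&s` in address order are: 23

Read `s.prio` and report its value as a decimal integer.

3

[0]=0x23 (big-endian) → word 0x23
type:2 @ bit 6 → (0x23>>6)&0x3 = 0x0
rsvd:2 @ bit 4 → (0x23>>4)&0x3 = 0x2
err:1 @ bit 3 → (0x23>>3)&0x1 = 0x0
prio:3 @ bit 0 → (0x23>>0)&0x7 = 0x3  ←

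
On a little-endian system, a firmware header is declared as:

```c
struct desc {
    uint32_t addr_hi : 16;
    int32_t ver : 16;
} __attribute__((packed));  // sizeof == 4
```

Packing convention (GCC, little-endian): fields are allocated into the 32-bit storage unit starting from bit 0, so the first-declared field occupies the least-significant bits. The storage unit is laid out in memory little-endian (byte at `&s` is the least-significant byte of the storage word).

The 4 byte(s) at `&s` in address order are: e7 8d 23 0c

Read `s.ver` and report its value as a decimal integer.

[0]=0xe7 [1]=0x8d [2]=0x23 [3]=0x0c (little-endian) → word 0x0c238de7
addr_hi:16 @ bit 0 → (0x0c238de7>>0)&0xffff = 0x8de7
ver:16 @ bit 16 → (0x0c238de7>>16)&0xffff = 0xc23  ←
ver signed 16b, MSB=0: value = 3107

3107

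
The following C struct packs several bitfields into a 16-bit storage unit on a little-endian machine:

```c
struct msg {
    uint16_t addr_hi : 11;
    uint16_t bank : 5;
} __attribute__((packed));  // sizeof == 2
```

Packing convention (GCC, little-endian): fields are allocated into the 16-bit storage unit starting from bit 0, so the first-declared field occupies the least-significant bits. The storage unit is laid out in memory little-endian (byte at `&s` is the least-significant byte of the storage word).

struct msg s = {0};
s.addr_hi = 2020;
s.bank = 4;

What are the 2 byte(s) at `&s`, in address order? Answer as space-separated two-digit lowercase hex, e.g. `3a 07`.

e4 27

addr_hi:11 = 2020 → 0x7e4 << 0 → word 0x07e4
bank:5 = 4 → 0x4 << 11 → word 0x27e4
word = 0x27e4 → little-endian bytes:
  [0]=0xe4  [1]=0x27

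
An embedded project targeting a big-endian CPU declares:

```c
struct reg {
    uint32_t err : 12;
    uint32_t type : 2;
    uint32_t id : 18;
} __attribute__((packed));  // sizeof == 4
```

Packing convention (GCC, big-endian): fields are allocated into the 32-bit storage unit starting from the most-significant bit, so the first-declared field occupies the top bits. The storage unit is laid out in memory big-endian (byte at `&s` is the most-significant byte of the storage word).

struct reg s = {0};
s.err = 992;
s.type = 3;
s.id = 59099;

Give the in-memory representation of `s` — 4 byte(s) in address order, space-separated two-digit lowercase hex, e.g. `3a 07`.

err:12 = 992 → 0x3e0 << 20 → word 0x3e000000
type:2 = 3 → 0x3 << 18 → word 0x3e0c0000
id:18 = 59099 → 0xe6db << 0 → word 0x3e0ce6db
word = 0x3e0ce6db → big-endian bytes:
  [0]=0x3e  [1]=0x0c  [2]=0xe6  [3]=0xdb

3e 0c e6 db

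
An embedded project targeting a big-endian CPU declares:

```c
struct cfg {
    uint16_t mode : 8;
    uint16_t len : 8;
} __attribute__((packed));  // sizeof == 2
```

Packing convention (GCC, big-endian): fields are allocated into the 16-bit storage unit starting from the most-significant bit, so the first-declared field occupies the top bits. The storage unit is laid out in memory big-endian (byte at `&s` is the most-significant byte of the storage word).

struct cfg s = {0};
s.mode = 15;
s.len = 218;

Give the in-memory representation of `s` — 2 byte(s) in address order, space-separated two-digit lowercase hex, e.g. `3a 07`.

0f da

mode:8 = 15 → 0xf << 8 → word 0x0f00
len:8 = 218 → 0xda << 0 → word 0x0fda
word = 0x0fda → big-endian bytes:
  [0]=0x0f  [1]=0xda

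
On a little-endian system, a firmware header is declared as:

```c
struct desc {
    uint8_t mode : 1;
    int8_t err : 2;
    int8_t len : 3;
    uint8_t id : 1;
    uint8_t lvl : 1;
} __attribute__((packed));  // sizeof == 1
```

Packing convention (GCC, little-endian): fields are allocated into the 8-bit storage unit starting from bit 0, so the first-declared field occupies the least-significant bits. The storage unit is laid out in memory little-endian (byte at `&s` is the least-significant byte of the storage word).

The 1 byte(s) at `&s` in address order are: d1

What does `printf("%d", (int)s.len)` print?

[0]=0xd1 (little-endian) → word 0xd1
mode:1 @ bit 0 → (0xd1>>0)&0x1 = 0x1
err:2 @ bit 1 → (0xd1>>1)&0x3 = 0x0
len:3 @ bit 3 → (0xd1>>3)&0x7 = 0x2  ←
id:1 @ bit 6 → (0xd1>>6)&0x1 = 0x1
lvl:1 @ bit 7 → (0xd1>>7)&0x1 = 0x1
len signed 3b, MSB=0: value = 2

2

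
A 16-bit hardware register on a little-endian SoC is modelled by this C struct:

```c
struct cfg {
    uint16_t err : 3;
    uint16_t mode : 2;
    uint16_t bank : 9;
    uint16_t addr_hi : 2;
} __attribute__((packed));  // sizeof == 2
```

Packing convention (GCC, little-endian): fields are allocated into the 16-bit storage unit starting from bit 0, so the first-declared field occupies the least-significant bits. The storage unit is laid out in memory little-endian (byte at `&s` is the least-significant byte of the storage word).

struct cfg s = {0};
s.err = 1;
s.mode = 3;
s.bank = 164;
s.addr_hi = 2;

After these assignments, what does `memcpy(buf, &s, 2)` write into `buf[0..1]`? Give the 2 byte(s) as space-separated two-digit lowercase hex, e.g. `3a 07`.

99 94

err (3b) val=1 bits=0x1 at bit 0: 0x0001
mode (2b) val=3 bits=0x3 at bit 3: 0x0019
bank (9b) val=164 bits=0xa4 at bit 5: 0x1499
addr_hi (2b) val=2 bits=0x2 at bit 14: 0x9499
word = 0x9499 → little-endian bytes:
  [0]=0x99  [1]=0x94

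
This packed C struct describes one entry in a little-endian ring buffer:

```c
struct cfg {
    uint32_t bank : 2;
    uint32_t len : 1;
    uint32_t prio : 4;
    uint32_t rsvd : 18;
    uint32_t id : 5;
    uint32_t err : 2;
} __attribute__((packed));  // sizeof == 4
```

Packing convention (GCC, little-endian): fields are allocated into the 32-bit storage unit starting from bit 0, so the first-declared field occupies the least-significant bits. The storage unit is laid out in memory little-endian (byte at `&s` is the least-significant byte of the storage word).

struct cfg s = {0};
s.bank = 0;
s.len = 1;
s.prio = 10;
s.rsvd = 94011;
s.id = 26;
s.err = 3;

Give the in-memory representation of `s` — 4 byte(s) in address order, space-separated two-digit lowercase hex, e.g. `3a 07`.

d4 9d b7 f4

[0+:2] bank=0 & 0x3 = 0x0; word=0x00000000
[2+:1] len=1 & 0x1 = 0x1; word=0x00000004
[3+:4] prio=10 & 0xf = 0xa; word=0x00000054
[7+:18] rsvd=94011 & 0x3ffff = 0x16f3b; word=0x00b79dd4
[25+:5] id=26 & 0x1f = 0x1a; word=0x34b79dd4
[30+:2] err=3 & 0x3 = 0x3; word=0xf4b79dd4
word = 0xf4b79dd4 → little-endian bytes:
  [0]=0xd4  [1]=0x9d  [2]=0xb7  [3]=0xf4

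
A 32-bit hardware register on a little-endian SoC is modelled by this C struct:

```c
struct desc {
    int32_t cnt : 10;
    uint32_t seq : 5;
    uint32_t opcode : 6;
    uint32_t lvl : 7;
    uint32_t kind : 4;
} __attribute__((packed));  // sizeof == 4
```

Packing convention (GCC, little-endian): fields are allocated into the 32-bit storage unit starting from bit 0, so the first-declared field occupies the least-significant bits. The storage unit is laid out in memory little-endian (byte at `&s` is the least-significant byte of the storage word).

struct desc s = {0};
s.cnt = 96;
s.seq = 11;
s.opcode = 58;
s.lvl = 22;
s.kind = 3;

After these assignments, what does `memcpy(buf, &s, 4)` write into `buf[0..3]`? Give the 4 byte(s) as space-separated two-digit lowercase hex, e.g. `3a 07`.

cnt (10b) val=96 bits=0x60 at bit 0: 0x00000060
seq (5b) val=11 bits=0xb at bit 10: 0x00002c60
opcode (6b) val=58 bits=0x3a at bit 15: 0x001d2c60
lvl (7b) val=22 bits=0x16 at bit 21: 0x02dd2c60
kind (4b) val=3 bits=0x3 at bit 28: 0x32dd2c60
word = 0x32dd2c60 → little-endian bytes:
  [0]=0x60  [1]=0x2c  [2]=0xdd  [3]=0x32

60 2c dd 32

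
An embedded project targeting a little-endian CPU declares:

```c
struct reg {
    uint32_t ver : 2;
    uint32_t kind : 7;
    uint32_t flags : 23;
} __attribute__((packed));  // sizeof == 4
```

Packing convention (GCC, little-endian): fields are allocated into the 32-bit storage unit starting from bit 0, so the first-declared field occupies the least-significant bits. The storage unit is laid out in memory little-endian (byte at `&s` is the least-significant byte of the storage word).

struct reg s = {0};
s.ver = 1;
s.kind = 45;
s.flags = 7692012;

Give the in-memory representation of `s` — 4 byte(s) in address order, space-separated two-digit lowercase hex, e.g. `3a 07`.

b5 d8 bd ea

ver (2b) val=1 bits=0x1 at bit 0: 0x00000001
kind (7b) val=45 bits=0x2d at bit 2: 0x000000b5
flags (23b) val=7692012 bits=0x755eec at bit 9: 0xeabdd8b5
word = 0xeabdd8b5 → little-endian bytes:
  [0]=0xb5  [1]=0xd8  [2]=0xbd  [3]=0xea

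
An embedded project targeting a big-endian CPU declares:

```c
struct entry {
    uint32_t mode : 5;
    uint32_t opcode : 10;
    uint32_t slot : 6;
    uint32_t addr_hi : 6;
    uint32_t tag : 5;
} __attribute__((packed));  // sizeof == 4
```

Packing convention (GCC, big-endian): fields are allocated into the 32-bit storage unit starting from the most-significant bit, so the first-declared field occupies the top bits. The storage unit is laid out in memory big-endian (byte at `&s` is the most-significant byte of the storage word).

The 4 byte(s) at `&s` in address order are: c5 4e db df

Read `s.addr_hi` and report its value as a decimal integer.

[0]=0xc5 [1]=0x4e [2]=0xdb [3]=0xdf (big-endian) → word 0xc54edbdf
mode:5 @ bit 27 → (0xc54edbdf>>27)&0x1f = 0x18
opcode:10 @ bit 17 → (0xc54edbdf>>17)&0x3ff = 0x2a7
slot:6 @ bit 11 → (0xc54edbdf>>11)&0x3f = 0x1b
addr_hi:6 @ bit 5 → (0xc54edbdf>>5)&0x3f = 0x1e  ←
tag:5 @ bit 0 → (0xc54edbdf>>0)&0x1f = 0x1f

30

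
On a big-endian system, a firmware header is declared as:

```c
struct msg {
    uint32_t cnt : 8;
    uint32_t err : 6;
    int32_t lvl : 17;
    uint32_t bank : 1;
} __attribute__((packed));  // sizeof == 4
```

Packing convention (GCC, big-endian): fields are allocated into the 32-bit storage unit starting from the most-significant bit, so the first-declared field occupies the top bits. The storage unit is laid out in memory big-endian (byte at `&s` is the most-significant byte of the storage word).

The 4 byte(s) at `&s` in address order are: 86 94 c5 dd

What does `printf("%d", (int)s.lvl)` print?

[0]=0x86 [1]=0x94 [2]=0xc5 [3]=0xdd (big-endian) → word 0x8694c5dd
cnt:8 @ bit 24 → (0x8694c5dd>>24)&0xff = 0x86
err:6 @ bit 18 → (0x8694c5dd>>18)&0x3f = 0x25
lvl:17 @ bit 1 → (0x8694c5dd>>1)&0x1ffff = 0x62ee  ←
bank:1 @ bit 0 → (0x8694c5dd>>0)&0x1 = 0x1
lvl signed 17b, MSB=0: value = 25326

25326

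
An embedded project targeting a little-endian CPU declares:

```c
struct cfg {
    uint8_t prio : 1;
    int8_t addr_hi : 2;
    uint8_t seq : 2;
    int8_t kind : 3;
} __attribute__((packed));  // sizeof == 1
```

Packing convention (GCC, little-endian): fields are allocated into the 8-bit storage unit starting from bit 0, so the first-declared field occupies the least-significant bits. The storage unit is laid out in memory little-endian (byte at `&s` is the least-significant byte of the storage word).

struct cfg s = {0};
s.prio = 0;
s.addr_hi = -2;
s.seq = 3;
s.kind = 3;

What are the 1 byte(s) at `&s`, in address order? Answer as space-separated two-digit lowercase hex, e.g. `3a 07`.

prio:1 = 0 → 0x0 << 0 → word 0x00
addr_hi:2 = -2 → 0x2 << 1 → word 0x04
seq:2 = 3 → 0x3 << 3 → word 0x1c
kind:3 = 3 → 0x3 << 5 → word 0x7c
word = 0x7c → little-endian bytes:
  [0]=0x7c

7c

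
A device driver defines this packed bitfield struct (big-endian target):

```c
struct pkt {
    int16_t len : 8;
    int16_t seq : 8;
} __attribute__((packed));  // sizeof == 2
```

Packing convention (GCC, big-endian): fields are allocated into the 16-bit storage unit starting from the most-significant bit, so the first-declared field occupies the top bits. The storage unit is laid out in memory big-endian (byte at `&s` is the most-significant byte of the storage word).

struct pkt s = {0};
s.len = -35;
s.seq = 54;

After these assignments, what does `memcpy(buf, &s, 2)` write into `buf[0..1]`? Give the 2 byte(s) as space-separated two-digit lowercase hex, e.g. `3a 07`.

dd 36

[8+:8] len=-35 & 0xff = 0xdd; word=0xdd00
[0+:8] seq=54 & 0xff = 0x36; word=0xdd36
word = 0xdd36 → big-endian bytes:
  [0]=0xdd  [1]=0x36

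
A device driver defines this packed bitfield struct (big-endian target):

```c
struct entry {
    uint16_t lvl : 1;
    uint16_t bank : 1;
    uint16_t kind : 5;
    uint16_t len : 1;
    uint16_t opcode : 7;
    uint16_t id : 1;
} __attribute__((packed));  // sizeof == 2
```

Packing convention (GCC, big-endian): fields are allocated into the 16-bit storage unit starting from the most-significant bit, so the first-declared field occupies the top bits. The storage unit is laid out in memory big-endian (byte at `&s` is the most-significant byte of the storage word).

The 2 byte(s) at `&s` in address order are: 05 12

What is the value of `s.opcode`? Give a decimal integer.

[0]=0x05 [1]=0x12 (big-endian) → word 0x0512
lvl [15+:1] = (word>>15) & 0x1 = 0
bank [14+:1] = (word>>14) & 0x1 = 0
kind [9+:5] = (word>>9) & 0x1f = 2
len [8+:1] = (word>>8) & 0x1 = 1
opcode [1+:7] = (word>>1) & 0x7f = 9  ←
id [0+:1] = (word>>0) & 0x1 = 0

9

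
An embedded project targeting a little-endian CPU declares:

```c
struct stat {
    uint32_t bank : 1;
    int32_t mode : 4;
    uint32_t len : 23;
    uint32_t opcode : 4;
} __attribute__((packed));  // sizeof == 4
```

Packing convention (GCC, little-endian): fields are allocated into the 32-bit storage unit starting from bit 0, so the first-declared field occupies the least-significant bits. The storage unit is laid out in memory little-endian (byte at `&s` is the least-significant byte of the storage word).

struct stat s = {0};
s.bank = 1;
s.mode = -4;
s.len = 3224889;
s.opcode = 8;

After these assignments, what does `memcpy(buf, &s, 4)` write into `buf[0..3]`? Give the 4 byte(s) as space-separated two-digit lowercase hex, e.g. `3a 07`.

39 a7 26 86

[0+:1] bank=1 & 0x1 = 0x1; word=0x00000001
[1+:4] mode=-4 & 0xf = 0xc; word=0x00000019
[5+:23] len=3224889 & 0x7fffff = 0x313539; word=0x0626a739
[28+:4] opcode=8 & 0xf = 0x8; word=0x8626a739
word = 0x8626a739 → little-endian bytes:
  [0]=0x39  [1]=0xa7  [2]=0x26  [3]=0x86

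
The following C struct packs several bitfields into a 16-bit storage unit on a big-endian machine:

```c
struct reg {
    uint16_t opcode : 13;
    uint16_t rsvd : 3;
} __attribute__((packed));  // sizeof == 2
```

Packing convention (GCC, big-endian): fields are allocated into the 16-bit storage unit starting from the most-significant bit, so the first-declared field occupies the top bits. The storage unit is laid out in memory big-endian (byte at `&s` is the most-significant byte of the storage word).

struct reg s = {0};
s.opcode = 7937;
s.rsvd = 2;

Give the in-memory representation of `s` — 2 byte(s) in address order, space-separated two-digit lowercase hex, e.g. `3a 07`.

f8 0a

[3+:13] opcode=7937 & 0x1fff = 0x1f01; word=0xf808
[0+:3] rsvd=2 & 0x7 = 0x2; word=0xf80a
word = 0xf80a → big-endian bytes:
  [0]=0xf8  [1]=0x0a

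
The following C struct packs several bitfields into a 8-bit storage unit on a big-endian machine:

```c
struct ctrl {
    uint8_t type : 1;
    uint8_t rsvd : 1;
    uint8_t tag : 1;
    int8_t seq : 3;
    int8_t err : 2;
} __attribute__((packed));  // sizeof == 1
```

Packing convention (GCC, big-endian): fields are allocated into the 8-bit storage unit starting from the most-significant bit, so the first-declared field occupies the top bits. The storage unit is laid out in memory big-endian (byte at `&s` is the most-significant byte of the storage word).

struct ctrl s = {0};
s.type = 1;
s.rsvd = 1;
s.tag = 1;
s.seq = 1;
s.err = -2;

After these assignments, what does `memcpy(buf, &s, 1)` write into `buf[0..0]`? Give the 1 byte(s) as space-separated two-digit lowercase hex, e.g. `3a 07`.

type (1b) val=1 bits=0x1 at bit 7: 0x80
rsvd (1b) val=1 bits=0x1 at bit 6: 0xc0
tag (1b) val=1 bits=0x1 at bit 5: 0xe0
seq (3b) val=1 bits=0x1 at bit 2: 0xe4
err (2b) val=-2 bits=0x2 at bit 0: 0xe6
word = 0xe6 → big-endian bytes:
  [0]=0xe6

e6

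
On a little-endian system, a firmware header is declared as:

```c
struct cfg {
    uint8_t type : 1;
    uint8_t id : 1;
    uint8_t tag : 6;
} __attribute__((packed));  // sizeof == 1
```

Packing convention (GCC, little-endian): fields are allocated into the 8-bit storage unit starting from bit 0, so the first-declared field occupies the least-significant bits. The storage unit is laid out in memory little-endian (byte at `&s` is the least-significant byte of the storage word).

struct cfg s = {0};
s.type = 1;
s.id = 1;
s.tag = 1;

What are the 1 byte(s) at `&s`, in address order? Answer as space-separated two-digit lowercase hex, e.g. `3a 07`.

type:1 = 1 → 0x1 << 0 → word 0x01
id:1 = 1 → 0x1 << 1 → word 0x03
tag:6 = 1 → 0x1 << 2 → word 0x07
word = 0x07 → little-endian bytes:
  [0]=0x07

07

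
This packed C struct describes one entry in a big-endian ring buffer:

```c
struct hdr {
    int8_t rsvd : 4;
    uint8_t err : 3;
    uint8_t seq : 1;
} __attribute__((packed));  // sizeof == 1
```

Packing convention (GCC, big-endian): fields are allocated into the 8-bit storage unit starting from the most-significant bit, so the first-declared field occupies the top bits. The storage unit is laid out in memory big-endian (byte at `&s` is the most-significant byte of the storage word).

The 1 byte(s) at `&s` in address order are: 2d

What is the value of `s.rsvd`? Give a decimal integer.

[0]=0x2d (big-endian) → word 0x2d
rsvd:4 @ bit 4 → (0x2d>>4)&0xf = 0x2  ←
err:3 @ bit 1 → (0x2d>>1)&0x7 = 0x6
seq:1 @ bit 0 → (0x2d>>0)&0x1 = 0x1
rsvd signed 4b, MSB=0: value = 2

2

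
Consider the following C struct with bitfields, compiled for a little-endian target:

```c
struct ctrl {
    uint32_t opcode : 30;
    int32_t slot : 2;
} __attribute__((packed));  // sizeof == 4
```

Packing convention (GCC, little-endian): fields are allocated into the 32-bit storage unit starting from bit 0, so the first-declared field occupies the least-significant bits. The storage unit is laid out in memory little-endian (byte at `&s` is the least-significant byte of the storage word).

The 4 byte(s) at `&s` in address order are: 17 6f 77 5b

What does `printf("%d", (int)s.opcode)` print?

[0]=0x17 [1]=0x6f [2]=0x77 [3]=0x5b (little-endian) → word 0x5b776f17
opcode [0+:30] = (word>>0) & 0x3fffffff = 460812055  ←
slot [30+:2] = (word>>30) & 0x3 = 1

460812055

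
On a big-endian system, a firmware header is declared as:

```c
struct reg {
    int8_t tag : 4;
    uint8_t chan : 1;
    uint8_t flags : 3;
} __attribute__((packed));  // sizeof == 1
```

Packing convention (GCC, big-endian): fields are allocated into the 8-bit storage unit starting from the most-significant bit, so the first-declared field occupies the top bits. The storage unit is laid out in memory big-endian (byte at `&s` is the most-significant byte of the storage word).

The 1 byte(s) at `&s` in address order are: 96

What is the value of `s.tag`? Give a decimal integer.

-7

[0]=0x96 (big-endian) → word 0x96
tag [4+:4] = (word>>4) & 0xf = 9  ←
chan [3+:1] = (word>>3) & 0x1 = 0
flags [0+:3] = (word>>0) & 0x7 = 6
tag signed 4b, MSB=1: 9 - 16 = -7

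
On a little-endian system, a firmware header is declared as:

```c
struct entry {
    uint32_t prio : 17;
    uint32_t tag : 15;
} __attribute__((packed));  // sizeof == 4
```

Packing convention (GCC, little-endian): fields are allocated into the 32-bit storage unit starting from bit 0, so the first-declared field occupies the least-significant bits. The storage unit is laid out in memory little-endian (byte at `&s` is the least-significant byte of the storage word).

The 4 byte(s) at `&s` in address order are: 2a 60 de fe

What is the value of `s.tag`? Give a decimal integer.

[0]=0x2a [1]=0x60 [2]=0xde [3]=0xfe (little-endian) → word 0xfede602a
prio [0+:17] = (word>>0) & 0x1ffff = 24618
tag [17+:15] = (word>>17) & 0x7fff = 32623  ←

32623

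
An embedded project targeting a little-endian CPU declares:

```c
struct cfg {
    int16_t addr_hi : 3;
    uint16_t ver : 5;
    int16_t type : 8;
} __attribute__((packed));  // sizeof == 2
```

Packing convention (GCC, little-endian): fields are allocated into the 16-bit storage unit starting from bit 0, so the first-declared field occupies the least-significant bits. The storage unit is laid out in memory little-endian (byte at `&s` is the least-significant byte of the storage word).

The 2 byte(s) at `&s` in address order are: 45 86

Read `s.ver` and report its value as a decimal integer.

[0]=0x45 [1]=0x86 (little-endian) → word 0x8645
addr_hi [0+:3] = (word>>0) & 0x7 = 5
ver [3+:5] = (word>>3) & 0x1f = 8  ←
type [8+:8] = (word>>8) & 0xff = 134

8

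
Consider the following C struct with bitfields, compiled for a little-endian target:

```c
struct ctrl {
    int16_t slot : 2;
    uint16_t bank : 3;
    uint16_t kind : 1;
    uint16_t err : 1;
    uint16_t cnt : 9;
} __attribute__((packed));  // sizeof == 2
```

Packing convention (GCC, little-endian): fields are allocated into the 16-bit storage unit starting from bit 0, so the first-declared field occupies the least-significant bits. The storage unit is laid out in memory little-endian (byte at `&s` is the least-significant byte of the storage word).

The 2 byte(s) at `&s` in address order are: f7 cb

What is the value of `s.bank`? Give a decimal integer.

5

[0]=0xf7 [1]=0xcb (little-endian) → word 0xcbf7
slot:2 @ bit 0 → (0xcbf7>>0)&0x3 = 0x3
bank:3 @ bit 2 → (0xcbf7>>2)&0x7 = 0x5  ←
kind:1 @ bit 5 → (0xcbf7>>5)&0x1 = 0x1
err:1 @ bit 6 → (0xcbf7>>6)&0x1 = 0x1
cnt:9 @ bit 7 → (0xcbf7>>7)&0x1ff = 0x197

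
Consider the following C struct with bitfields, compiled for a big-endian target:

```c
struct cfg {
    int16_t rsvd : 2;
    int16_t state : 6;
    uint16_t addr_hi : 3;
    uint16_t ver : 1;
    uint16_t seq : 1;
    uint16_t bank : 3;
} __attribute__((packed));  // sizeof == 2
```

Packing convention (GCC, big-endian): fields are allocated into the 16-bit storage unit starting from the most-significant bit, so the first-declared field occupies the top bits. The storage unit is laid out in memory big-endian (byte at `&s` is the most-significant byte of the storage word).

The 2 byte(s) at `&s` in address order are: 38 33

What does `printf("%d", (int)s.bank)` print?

3

[0]=0x38 [1]=0x33 (big-endian) → word 0x3833
rsvd [14+:2] = (word>>14) & 0x3 = 0
state [8+:6] = (word>>8) & 0x3f = 56
addr_hi [5+:3] = (word>>5) & 0x7 = 1
ver [4+:1] = (word>>4) & 0x1 = 1
seq [3+:1] = (word>>3) & 0x1 = 0
bank [0+:3] = (word>>0) & 0x7 = 3  ←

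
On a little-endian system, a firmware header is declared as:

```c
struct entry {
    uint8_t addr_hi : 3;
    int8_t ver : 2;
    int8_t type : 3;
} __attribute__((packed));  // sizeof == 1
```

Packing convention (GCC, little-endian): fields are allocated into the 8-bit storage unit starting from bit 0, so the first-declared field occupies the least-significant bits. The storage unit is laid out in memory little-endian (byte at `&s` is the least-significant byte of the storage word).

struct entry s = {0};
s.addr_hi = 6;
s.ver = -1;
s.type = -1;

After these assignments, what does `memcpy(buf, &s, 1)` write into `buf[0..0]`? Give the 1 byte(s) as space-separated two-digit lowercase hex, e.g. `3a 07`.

addr_hi:3 = 6 → 0x6 << 0 → word 0x06
ver:2 = -1 → 0x3 << 3 → word 0x1e
type:3 = -1 → 0x7 << 5 → word 0xfe
word = 0xfe → little-endian bytes:
  [0]=0xfe

fe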